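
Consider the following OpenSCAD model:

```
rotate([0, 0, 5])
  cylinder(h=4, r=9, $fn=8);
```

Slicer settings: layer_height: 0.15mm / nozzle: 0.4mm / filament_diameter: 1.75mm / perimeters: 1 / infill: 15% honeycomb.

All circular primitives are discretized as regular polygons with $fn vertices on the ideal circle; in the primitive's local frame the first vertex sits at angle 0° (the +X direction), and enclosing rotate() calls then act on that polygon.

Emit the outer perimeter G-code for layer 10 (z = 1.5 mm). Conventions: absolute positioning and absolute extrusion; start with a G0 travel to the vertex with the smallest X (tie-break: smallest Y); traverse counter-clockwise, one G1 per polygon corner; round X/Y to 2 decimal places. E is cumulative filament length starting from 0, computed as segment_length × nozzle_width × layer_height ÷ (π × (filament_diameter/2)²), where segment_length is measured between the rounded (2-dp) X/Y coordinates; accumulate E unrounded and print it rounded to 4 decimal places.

At z = 1.5 mm: the cylinder: section is a regular 8-gon, circumradius r=9; (rotated 5° about Z; rotation is an isometry so areas/perimeters/island counts are preserved). The outline is a single polygon with 8 vertices. Extrusion per mm of travel: 0.4 × 0.15 / (π × 0.875²) = 0.024945. Accumulating E over each segment gives final E = 1.3749.

G0 X-8.97 Y-0.78 Z1.50
G1 X-5.79 Y-6.89 E0.1718
G1 X0.78 Y-8.97 E0.3437
G1 X6.89 Y-5.79 E0.5156
G1 X8.97 Y0.78 E0.6875
G1 X5.79 Y6.89 E0.8593
G1 X-0.78 Y8.97 E1.0312
G1 X-6.89 Y5.79 E1.2030
G1 X-8.97 Y-0.78 E1.3749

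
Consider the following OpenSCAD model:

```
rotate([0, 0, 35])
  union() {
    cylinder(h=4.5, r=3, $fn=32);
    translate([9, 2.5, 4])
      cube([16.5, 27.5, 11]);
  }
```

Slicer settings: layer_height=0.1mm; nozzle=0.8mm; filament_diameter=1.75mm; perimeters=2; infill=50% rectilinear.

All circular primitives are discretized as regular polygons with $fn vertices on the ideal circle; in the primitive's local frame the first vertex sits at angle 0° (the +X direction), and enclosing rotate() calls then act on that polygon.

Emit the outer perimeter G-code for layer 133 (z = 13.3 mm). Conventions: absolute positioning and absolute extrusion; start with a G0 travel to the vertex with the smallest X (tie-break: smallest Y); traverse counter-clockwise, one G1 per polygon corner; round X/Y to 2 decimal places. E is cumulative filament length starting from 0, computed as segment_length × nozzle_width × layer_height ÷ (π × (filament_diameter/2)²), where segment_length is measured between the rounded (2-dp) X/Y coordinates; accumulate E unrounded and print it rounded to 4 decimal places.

G0 X-9.83 Y29.74 Z13.30
G1 X5.94 Y7.21 E0.9147
G1 X19.45 Y16.67 E1.4632
G1 X3.68 Y39.20 E2.3779
G1 X-9.83 Y29.74 E2.9265

At z = 13.3 mm: the cylinder does not reach this height (z outside [0, 4.5]); the cube at (9, 2.5) is present — its section is the full 16.5×27.5 rectangle; Combining (union): only the 16.5×27.5 cube at (9, 2.5) is present, so the union is just that shape — 1 connected region; (whole slice rotated 35° about Z — lengths, areas and connectivity unchanged). The outline is a single polygon with 4 vertices. Extrusion per mm of travel: 0.8 × 0.1 / (π × 0.875²) = 0.033260. Accumulating E over each segment gives final E = 2.9265.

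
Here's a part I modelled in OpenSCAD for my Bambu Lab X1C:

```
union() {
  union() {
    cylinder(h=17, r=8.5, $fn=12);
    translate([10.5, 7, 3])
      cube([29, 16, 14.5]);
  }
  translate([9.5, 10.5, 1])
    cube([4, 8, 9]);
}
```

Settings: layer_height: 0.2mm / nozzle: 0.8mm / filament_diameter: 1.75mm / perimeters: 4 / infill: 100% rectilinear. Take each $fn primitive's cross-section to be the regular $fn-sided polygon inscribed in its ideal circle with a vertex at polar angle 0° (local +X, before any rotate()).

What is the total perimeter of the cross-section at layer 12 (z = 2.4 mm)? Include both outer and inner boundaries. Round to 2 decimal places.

At z = 2.4 mm: the r=8.5 cylinder gives a regular 12-gon of circumradius 8.5 (constant along its height) (perimeter = 2·12·8.500·sin(180°/12) = 52.80 mm); the cube at (10.5, 7) is not intersected at this z (z outside [3, 17.5]); Combining (union): only the r=8.5 cylinder is present, so the union is just that shape — boundary = 52.80 mm; the 4×8 cube at (9.5, 10.5) contributes its full rectangle (perimeter 24.00 mm); Merging all regions: the 2 present regions are separate (no shared area or edge), so areas and boundary lengths simply add and each stays a separate island — boundary = 76.80 mm. Overall, the cross-section has 2 separate islands. Total boundary length (outer) = 76.80 mm.

76.80 mm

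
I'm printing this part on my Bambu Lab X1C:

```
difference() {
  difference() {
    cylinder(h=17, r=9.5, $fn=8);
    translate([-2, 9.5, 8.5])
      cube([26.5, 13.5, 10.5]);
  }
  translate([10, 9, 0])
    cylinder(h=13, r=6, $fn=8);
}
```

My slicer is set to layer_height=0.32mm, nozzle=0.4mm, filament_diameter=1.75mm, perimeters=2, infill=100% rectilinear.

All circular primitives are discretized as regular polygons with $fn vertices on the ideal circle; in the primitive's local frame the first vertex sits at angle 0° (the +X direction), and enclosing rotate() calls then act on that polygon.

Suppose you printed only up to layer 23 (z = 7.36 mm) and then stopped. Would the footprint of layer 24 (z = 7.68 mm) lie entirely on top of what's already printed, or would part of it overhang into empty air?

Compare the two slices. At z = 7.36: the r=9.5 cylinder gives a regular 8-gon of circumradius 9.5 (constant along its height) (area = (8/2)·9.500²·sin(360°/8) = 255.27 mm²); the cube at (-2, 9.5) is not intersected at this z (z outside [8.5, 19]); Taking the first minus the rest: none of the subtracted shapes is present at this height, so the r=9.5 cylinder is unchanged — area = 255.27 mm²; the cylinder at (10, 9): section is a regular 8-gon, circumradius r=6 (area = (8/2)·6.000²·sin(360°/8) = 101.82 mm²); Taking the first minus the rest: starting from that combined region (255.27 mm²), the r=6 cylinder at (10, 9) partially overlaps it — only the 5.04 mm² overlap (of its 101.82 mm²) is removed, clipping the outline — area = 250.22 mm². At z = 7.68: the r=9.5 cylinder contributes a regular 8-gon of circumradius 9.5 (area = (8/2)·9.500²·sin(360°/8) = 255.27 mm²); the cube at (-2, 9.5) does not reach this height (z outside [8.5, 19]); After the difference (first − rest): none of the subtracted shapes is present at this height, so the r=9.5 cylinder is unchanged — area = 255.27 mm²; the r=6 cylinder at (10, 9) contributes a regular 8-gon of circumradius 6 (area = (8/2)·6.000²·sin(360°/8) = 101.82 mm²); Subtracting the remaining from the first: starting from that combined region (255.27 mm²), the r=6 cylinder at (10, 9) partially overlaps it — only the 5.04 mm² overlap (of its 101.82 mm²) is removed, clipping the outline — area = 250.22 mm². Checking containment: the cross-section at z = 7.68 is a subset of the cross-section at z = 7.36.

entirely on top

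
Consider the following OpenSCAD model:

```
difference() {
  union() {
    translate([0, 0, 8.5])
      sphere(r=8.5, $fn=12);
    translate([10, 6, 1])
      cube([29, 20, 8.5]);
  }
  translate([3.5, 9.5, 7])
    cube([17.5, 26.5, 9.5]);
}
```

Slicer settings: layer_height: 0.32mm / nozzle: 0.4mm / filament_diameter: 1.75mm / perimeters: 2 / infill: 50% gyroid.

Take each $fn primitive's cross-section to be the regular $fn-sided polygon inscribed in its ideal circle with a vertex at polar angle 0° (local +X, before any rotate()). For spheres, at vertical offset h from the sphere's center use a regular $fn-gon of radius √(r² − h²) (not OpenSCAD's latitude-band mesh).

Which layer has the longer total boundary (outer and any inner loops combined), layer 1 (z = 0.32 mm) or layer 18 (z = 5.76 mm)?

Layer 1 (z = 0.32): the r=8.5 sphere slices to a regular 12-gon of circumradius 2.310 (√(r²−h²) with h=8.18 from center) (perimeter = 2·12·2.310·sin(180°/12) = 14.35 mm); the cube at (10, 6) does not reach this height (z outside [1, 9.5]); Taking the union: only the r=8.5 sphere is present, so the union is just that shape — boundary = 14.35 mm; the cube at (3.5, 9.5) is not intersected at this z (z outside [7, 16.5]); Subtracting the remaining from the first: none of the subtracted shapes is present at this height, so that combined region is unchanged — boundary = 14.35 mm. So its perimeter = 14.35 mm. Layer 18 (z = 5.76): the r=8.5 sphere slices to a regular 12-gon of circumradius 8.046 (√(r²−h²) with h=2.74 from center) (perimeter = 2·12·8.046·sin(180°/12) = 49.98 mm); the 29×20 cube at (10, 6) contributes its full rectangle (perimeter 98.00 mm); Merging all regions: the 2 present regions are separate (no shared area or edge), so areas and boundary lengths simply add and each stays a separate island — boundary = 147.98 mm; the cube at (3.5, 9.5) does not reach this height (z outside [7, 16.5]); Taking the first minus the rest: none of the subtracted shapes is present at this height, so the result so far is unchanged — boundary = 147.98 mm. So its perimeter = 147.98 mm. Layer 18 is larger (147.98 vs 14.35 mm).

layer 18 (z = 5.76 mm)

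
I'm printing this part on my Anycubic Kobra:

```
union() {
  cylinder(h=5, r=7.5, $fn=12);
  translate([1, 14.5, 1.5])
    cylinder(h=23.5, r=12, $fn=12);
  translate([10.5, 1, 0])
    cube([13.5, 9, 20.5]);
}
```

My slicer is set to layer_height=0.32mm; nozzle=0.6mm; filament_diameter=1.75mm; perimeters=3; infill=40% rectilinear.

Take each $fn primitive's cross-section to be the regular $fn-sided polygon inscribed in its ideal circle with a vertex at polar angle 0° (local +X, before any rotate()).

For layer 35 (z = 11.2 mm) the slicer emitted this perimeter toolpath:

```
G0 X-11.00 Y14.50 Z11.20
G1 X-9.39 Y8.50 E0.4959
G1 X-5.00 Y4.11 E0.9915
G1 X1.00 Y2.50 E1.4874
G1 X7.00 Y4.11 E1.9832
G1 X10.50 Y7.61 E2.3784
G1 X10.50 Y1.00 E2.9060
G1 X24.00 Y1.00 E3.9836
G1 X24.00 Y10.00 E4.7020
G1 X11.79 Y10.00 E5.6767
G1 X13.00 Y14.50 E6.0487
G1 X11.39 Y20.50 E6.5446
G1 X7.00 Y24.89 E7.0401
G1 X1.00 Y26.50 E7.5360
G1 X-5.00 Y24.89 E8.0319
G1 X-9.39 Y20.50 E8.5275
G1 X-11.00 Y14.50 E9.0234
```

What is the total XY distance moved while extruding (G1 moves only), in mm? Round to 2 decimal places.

Sum the Euclidean lengths of each G1 segment: total = 113.04 mm.

113.04 mm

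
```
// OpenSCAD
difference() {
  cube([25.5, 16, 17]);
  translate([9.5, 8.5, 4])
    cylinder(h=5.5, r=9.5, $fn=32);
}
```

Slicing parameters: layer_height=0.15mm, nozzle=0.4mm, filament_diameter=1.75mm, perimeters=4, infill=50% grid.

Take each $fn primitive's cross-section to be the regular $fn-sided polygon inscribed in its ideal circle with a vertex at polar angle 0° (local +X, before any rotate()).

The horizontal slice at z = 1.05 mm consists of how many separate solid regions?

1

At z = 1.05 mm: the cube (footprint 25.5×16) is included at this height; the cylinder at (9.5, 8.5) is not intersected at this z (z outside [4, 9.5]); After the difference (first − rest): none of the subtracted shapes is present at this height, so the 25.5×16 cube is unchanged — 1 connected region. The result has 1 disconnected region.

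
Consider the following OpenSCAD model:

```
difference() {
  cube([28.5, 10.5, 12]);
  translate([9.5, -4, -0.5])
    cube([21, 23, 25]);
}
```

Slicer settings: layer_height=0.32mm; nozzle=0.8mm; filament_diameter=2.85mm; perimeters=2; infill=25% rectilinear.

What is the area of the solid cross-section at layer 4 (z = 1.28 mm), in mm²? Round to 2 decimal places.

99.75 mm²

At z = 1.28 mm: the 28.5×10.5 cube contributes its full rectangle (area 299.25 mm²); the 21×23 cube at (9.5, -4) contributes its full rectangle (area 483.00 mm²); Taking the first minus the rest: starting from the 28.5×10.5 cube (299.25 mm²), the 21×23 cube at (9.5, -4) partially overlaps it — only the 199.50 mm² overlap (of its 483.00 mm²) is removed, clipping the outline — area = 99.75 mm². Overall, the cross-section is a single solid region. Net area = 99.75 mm².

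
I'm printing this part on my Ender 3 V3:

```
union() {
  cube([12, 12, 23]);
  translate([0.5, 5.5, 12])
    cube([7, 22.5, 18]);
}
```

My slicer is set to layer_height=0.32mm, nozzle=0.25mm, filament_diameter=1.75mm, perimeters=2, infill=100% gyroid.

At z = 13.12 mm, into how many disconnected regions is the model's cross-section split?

At z = 13.12 mm: the cube is present — its section is the full 12×12 rectangle; the cube at (0.5, 5.5) (footprint 7×22.5) is included at this height; Merging all regions: the regions partially overlap (shared area 45.50 mm²), so overlapping operands fuse into one piece — 1 connected region. The result has 1 disconnected region.

1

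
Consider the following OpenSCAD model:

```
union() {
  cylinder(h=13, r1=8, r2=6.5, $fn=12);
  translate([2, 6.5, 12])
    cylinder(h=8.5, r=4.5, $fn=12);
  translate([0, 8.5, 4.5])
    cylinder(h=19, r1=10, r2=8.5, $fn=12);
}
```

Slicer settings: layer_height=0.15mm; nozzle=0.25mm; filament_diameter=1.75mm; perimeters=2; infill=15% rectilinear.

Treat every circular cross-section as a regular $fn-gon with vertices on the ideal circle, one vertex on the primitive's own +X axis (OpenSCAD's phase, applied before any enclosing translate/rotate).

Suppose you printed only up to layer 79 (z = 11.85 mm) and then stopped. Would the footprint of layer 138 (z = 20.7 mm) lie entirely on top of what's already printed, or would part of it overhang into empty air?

entirely on top

Compare the two slices. At z = 11.85: the cone (r1=8→r2=6.5) has section circumradius 6.633 here — a regular 12-gon (area = (12/2)·6.633²·sin(360°/12) = 131.98 mm²); the cylinder at (2, 6.5) does not reach this height (z outside [12, 20.5]); the cone at (0, 8.5) contributes a regular 12-gon of circumradius 9.420 (interpolated between r1=10 and r2=8.5 at t=0.387) (area = (12/2)·9.420²·sin(360°/12) = 266.19 mm²); Combining (union): the regions partially overlap — summed areas 398.17 mm² minus the doubly-counted overlap 64.78 mm² gives 333.39 mm² — area = 333.39 mm². At z = 20.7: the cone does not reach this height (z outside [0, 13]); the cylinder at (2, 6.5) is not intersected at this z (z outside [12, 20.5]); the cone at (0, 8.5) contributes a regular 12-gon of circumradius 8.721 (interpolated between r1=10 and r2=8.5 at t=0.853) (area = (12/2)·8.721²·sin(360°/12) = 228.17 mm²); Merging all regions: only the cone at (0, 8.5) is present, so the union is just that shape — area = 228.17 mm². Checking containment: the cross-section at z = 20.7 is a subset of the cross-section at z = 11.85.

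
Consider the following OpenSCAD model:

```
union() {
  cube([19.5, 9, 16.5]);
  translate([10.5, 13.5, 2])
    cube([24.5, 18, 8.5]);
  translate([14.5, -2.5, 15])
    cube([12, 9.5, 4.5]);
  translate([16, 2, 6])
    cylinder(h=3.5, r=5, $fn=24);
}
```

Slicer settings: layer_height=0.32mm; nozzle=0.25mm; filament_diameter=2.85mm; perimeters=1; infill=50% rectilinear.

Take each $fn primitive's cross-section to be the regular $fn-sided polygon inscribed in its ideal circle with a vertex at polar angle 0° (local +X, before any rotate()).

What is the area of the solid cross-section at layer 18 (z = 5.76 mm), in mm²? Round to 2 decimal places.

616.50 mm²

At z = 5.76 mm: the cube is present — its section is the full 19.5×9 rectangle (area 175.50 mm²); the 24.5×18 cube at (10.5, 13.5) contributes its full rectangle (area 441.00 mm²); the cube at (14.5, -2.5) does not reach this height (z outside [15, 19.5]); the cylinder at (16, 2) is not intersected at this z (z outside [6, 9.5]); Combining (union): the 2 present regions are separate (no shared area or edge), so areas and boundary lengths simply add and each stays a separate island — area = 616.50 mm². Overall, the cross-section has 2 separate islands. Net area = 616.50 mm².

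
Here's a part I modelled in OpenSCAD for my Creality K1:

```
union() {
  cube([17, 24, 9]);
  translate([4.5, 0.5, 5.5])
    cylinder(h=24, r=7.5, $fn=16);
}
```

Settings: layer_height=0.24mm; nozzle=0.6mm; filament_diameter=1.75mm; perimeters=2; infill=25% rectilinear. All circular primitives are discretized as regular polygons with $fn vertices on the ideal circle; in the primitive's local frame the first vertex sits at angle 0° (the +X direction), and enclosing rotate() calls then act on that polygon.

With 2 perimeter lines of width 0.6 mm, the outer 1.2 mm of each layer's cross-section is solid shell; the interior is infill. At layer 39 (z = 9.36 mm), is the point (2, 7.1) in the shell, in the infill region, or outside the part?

At z = 9.36 mm: the cube does not reach this height (z outside [0, 9]); the r=7.5 cylinder at (4.5, 0.5) contributes a regular 16-gon of circumradius 7.5; Combining (union): only the r=7.5 cylinder at (4.5, 0.5) is present, so the union is just that shape — 1 connected region. Overall, the cross-section is a single solid region. The nearest boundary edge runs (4.50, 8.00)→(1.63, 7.43); distance from the point to it = 0.39 mm. The point is inside the cross-section, 0.39 mm from the nearest boundary — within the 1.2 mm shell band (2 × 0.6).

shell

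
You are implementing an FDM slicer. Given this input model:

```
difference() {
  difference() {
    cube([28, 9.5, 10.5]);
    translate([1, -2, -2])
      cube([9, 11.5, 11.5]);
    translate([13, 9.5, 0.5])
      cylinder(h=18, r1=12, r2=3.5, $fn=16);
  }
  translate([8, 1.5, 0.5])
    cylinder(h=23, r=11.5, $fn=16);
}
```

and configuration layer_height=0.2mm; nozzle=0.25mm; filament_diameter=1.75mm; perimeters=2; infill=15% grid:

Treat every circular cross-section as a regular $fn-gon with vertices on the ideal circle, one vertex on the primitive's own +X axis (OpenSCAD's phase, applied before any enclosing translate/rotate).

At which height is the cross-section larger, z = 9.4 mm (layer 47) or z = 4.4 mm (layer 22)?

layer 47 (z = 9.4 mm)

Layer 47 (z = 9.4): the cube (footprint 28×9.5) is included at this height (area 266.00 mm²); the 9×11.5 cube at (1, -2) contributes its full rectangle (area 103.50 mm²); the cone at (13, 9.5) contributes a regular 16-gon of circumradius 7.797 (interpolated between r1=12 and r2=3.5 at t=0.494) (area = (16/2)·7.797²·sin(360°/16) = 186.13 mm²); Subtracting the remaining from the first: starting from the 28×9.5 cube (266.00 mm²), the 9×11.5 cube at (1, -2) partially overlaps it — only the 85.50 mm² overlap (of its 103.50 mm²) is removed, clipping the outline; the cone at (13, 9.5) partially overlaps it — only the 69.03 mm² overlap (of its 186.13 mm²) is removed, clipping the outline — area = 111.47 mm²; the r=11.5 cylinder at (8, 1.5) contributes a regular 16-gon of circumradius 11.5 (area = (16/2)·11.500²·sin(360°/16) = 404.88 mm²); Taking the first minus the rest: starting from that combined region (111.47 mm²), the r=11.5 cylinder at (8, 1.5) partially overlaps it — only the 32.65 mm² overlap (of its 404.88 mm²) is removed, clipping the outline — area = 78.82 mm². So its area = 78.82 mm². Layer 22 (z = 4.4): the cube is present — its section is the full 28×9.5 rectangle (area 266.00 mm²); the cube at (1, -2) is present — its section is the full 9×11.5 rectangle (area 103.50 mm²); the cone at (13, 9.5) (r1=12→r2=3.5) has section circumradius 10.158 here — a regular 16-gon (area = (16/2)·10.158²·sin(360°/16) = 315.92 mm²); After the difference (first − rest): starting from the 28×9.5 cube (266.00 mm²), the 9×11.5 cube at (1, -2) partially overlaps it — only the 85.50 mm² overlap (of its 103.50 mm²) is removed, clipping the outline; the cone at (13, 9.5) partially overlaps it — only the 106.39 mm² overlap (of its 315.92 mm²) is removed, clipping the outline — area = 74.11 mm²; the r=11.5 cylinder at (8, 1.5) contributes a regular 16-gon of circumradius 11.5 (area = (16/2)·11.500²·sin(360°/16) = 404.88 mm²); Taking the first minus the rest: starting from the result so far (74.11 mm²), the r=11.5 cylinder at (8, 1.5) partially overlaps it — only the 11.88 mm² overlap (of its 404.88 mm²) is removed, clipping the outline — area = 62.23 mm². So its area = 62.23 mm². Layer 47 is larger (78.82 vs 62.23 mm²).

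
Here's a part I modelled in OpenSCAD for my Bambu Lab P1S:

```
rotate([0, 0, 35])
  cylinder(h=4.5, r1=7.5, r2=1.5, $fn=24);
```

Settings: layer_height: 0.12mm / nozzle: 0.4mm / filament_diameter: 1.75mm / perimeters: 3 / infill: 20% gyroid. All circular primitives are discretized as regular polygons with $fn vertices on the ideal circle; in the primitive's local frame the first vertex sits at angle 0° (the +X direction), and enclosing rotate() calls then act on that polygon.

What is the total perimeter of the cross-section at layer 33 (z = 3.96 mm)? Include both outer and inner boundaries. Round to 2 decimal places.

At z = 3.96 mm: the cone: at t=0.880 of its height the radius interpolates to r₁+(r₂−r₁)t = 2.220, giving a regular 24-gon of that circumradius (perimeter = 2·24·2.220·sin(180°/24) = 13.91 mm); (whole slice rotated 35° about Z — lengths, areas and connectivity unchanged). Overall, the cross-section is a single solid region. Total boundary length (outer) = 13.91 mm.

13.91 mm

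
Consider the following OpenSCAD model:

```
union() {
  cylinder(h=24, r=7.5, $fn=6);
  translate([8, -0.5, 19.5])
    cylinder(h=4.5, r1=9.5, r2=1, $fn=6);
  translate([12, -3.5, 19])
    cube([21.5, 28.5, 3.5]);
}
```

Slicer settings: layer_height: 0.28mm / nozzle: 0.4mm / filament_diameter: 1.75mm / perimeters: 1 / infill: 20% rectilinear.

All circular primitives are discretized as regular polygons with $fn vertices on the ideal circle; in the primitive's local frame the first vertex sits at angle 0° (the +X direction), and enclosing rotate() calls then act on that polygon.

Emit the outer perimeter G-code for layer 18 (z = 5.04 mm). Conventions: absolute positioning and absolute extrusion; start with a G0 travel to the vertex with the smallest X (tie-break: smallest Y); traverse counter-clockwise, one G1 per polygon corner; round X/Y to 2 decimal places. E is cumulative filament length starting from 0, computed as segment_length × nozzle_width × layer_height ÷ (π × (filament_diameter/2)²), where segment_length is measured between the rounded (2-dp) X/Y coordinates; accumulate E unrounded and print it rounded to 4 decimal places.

At z = 5.04 mm: the r=7.5 cylinder contributes a regular 6-gon of circumradius 7.5; the cone at (8, -0.5) is not intersected at this z (z outside [19.5, 24]); the cube at (12, -3.5) does not reach this height (z outside [19, 22.5]); Merging all regions: only the r=7.5 cylinder is present, so the union is just that shape — 1 connected region. The outline is a single polygon with 6 vertices. Extrusion per mm of travel: 0.4 × 0.28 / (π × 0.875²) = 0.046564. Accumulating E over each segment gives final E = 2.0962.

G0 X-7.50 Y0.00 Z5.04
G1 X-3.75 Y-6.50 E0.3494
G1 X3.75 Y-6.50 E0.6987
G1 X7.50 Y0.00 E1.0481
G1 X3.75 Y6.50 E1.3975
G1 X-3.75 Y6.50 E1.7467
G1 X-7.50 Y0.00 E2.0962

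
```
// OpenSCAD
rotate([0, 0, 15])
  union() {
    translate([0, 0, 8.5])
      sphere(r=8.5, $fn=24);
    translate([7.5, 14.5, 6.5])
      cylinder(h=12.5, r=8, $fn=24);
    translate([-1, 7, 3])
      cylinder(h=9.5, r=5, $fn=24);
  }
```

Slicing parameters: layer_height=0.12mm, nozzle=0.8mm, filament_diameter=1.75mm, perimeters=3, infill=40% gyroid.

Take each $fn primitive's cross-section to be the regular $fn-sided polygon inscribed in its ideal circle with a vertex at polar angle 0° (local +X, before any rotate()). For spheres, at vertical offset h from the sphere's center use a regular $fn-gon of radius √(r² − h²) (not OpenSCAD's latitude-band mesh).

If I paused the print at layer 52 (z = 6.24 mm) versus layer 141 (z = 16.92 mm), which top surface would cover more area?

Layer 52 (z = 6.24): the r=8.5 sphere slices to a regular 24-gon of circumradius 8.194 (√(r²−h²) with h=2.26 from center) (area = (24/2)·8.194²·sin(360°/24) = 208.53 mm²); the cylinder at (7.5, 14.5) does not reach this height (z outside [6.5, 19]); the r=5 cylinder at (-1, 7) gives a regular 24-gon of circumradius 5 (constant along its height) (area = (24/2)·5.000²·sin(360°/24) = 77.65 mm²); Taking the union: the regions partially overlap — summed areas 286.18 mm² minus the doubly-counted overlap 44.19 mm² gives 241.99 mm² — area = 241.99 mm²; (whole slice rotated 15° about Z — lengths, areas and connectivity unchanged). So its area = 241.99 mm². Layer 141 (z = 16.92): the sphere: section is a regular 24-gon, circumradius = √(r²−h²) = √(8.5²−8.42²) = 1.163 (area = (24/2)·1.163²·sin(360°/24) = 4.20 mm²); the cylinder at (7.5, 14.5): section is a regular 24-gon, circumradius r=8 (area = (24/2)·8.000²·sin(360°/24) = 198.77 mm²); the cylinder at (-1, 7) is not intersected at this z (z outside [3, 12.5]); Taking the union: the 2 present regions are separate (no shared area or edge), so areas and boundary lengths simply add and each stays a separate island — area = 202.98 mm²; (rotated 15° about Z; rotation is an isometry so areas/perimeters/island counts are preserved). So its area = 202.98 mm². Layer 52 is larger (241.99 vs 202.98 mm²).

layer 52 (z = 6.24 mm)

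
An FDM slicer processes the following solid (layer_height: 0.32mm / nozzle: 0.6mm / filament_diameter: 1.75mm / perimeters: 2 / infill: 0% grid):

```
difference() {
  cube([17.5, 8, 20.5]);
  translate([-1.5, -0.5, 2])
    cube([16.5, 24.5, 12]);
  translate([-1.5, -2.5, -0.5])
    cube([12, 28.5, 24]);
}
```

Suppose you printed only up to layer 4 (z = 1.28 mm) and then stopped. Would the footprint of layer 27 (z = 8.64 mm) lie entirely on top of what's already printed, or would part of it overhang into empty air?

entirely on top

Compare the two slices. At z = 1.28: the 17.5×8 cube contributes its full rectangle (area 140.00 mm²); the cube at (-1.5, -0.5) does not reach this height (z outside [2, 14]); the 12×28.5 cube at (-1.5, -2.5) contributes its full rectangle (area 342.00 mm²); After the difference (first − rest): starting from the 17.5×8 cube (140.00 mm²), the 12×28.5 cube at (-1.5, -2.5) partially overlaps it — only the 84.00 mm² overlap (of its 342.00 mm²) is removed, clipping the outline — area = 56.00 mm². At z = 8.64: the cube is present — its section is the full 17.5×8 rectangle (area 140.00 mm²); the 16.5×24.5 cube at (-1.5, -0.5) contributes its full rectangle (area 404.25 mm²); the cube at (-1.5, -2.5) (footprint 12×28.5) is included at this height (area 342.00 mm²); Taking the first minus the rest: starting from the 17.5×8 cube (140.00 mm²), the 16.5×24.5 cube at (-1.5, -0.5) partially overlaps it — only the 120.00 mm² overlap (of its 404.25 mm²) is removed, clipping the outline; the 12×28.5 cube at (-1.5, -2.5) misses the remaining region (no effect) — area = 20.00 mm². Checking containment: the cross-section at z = 8.64 is a subset of the cross-section at z = 1.28.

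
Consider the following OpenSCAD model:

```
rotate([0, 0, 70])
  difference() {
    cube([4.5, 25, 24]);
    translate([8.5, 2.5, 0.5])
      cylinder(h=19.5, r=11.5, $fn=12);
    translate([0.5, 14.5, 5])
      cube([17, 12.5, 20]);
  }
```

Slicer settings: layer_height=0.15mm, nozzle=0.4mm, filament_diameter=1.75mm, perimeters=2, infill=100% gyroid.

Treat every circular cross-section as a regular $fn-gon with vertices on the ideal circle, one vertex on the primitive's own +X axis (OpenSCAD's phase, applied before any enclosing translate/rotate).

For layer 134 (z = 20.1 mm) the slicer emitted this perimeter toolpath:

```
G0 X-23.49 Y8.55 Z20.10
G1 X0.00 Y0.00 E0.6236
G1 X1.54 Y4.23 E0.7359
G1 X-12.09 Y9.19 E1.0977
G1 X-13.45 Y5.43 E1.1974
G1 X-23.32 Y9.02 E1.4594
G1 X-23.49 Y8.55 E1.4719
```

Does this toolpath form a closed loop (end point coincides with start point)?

yes

Start point (G0): (-23.49, 8.55). End point (last G1): the path returns to the start — closed.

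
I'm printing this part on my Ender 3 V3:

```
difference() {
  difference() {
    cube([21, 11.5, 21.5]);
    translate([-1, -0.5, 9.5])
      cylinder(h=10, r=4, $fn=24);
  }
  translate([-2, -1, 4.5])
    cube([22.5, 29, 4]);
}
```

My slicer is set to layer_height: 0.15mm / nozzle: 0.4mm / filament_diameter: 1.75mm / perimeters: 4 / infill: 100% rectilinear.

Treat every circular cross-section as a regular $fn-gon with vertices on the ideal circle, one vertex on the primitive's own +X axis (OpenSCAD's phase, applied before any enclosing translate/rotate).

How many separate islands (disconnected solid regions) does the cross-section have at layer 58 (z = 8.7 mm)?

At z = 8.7 mm: the cube is present — its section is the full 21×11.5 rectangle; the cylinder at (-1, -0.5) is absent (z outside [9.5, 19.5]); After the difference (first − rest): none of the subtracted shapes is present at this height, so the 21×11.5 cube is unchanged — 1 connected region; the cube at (-2, -1) is absent (z outside [4.5, 8.5]); Subtracting the remaining from the first: none of the subtracted shapes is present at this height, so the result so far is unchanged — 1 connected region. Overall, the cross-section is a single solid region. Island count = 1.

1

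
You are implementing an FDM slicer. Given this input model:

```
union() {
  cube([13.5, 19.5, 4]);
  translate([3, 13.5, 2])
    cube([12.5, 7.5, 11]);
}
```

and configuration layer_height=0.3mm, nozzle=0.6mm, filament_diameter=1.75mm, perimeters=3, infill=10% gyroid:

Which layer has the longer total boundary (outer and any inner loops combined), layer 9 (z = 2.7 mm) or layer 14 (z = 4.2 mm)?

layer 9 (z = 2.7 mm)

Layer 9 (z = 2.7): the cube (footprint 13.5×19.5) is included at this height (perimeter 66.00 mm); the cube at (3, 13.5) (footprint 12.5×7.5) is included at this height (perimeter 40.00 mm); Combining (union): the regions partially overlap (shared area 63.00 mm²), so the edge portions inside another operand are dropped and the merged outline is re-measured after clipping — boundary = 73.00 mm. So its perimeter = 73.00 mm. Layer 14 (z = 4.2): the cube is absent (z outside [0, 4]); the cube at (3, 13.5) is present — its section is the full 12.5×7.5 rectangle (perimeter 40.00 mm); Combining (union): only the 12.5×7.5 cube at (3, 13.5) is present, so the union is just that shape — boundary = 40.00 mm. So its perimeter = 40.00 mm. Layer 9 is larger (73.00 vs 40.00 mm).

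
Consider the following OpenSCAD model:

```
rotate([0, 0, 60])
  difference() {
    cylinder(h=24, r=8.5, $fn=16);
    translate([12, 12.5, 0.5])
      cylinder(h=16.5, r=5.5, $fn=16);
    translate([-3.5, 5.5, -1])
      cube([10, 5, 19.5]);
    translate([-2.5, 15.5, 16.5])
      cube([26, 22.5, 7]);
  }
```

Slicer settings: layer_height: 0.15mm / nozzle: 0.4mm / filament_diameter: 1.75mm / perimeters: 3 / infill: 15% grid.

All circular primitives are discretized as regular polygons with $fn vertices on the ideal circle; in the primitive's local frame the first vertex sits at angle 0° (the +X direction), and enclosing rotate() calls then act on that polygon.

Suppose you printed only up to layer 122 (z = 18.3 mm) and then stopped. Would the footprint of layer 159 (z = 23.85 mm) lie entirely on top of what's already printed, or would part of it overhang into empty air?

part overhangs

Compare the two slices. At z = 18.3: the r=8.5 cylinder contributes a regular 16-gon of circumradius 8.5 (area = (16/2)·8.500²·sin(360°/16) = 221.19 mm²); the cylinder at (12, 12.5) does not reach this height (z outside [0.5, 17]); the 10×5 cube at (-3.5, 5.5) contributes its full rectangle (area 50.00 mm²); the cube at (-2.5, 15.5) is present — its section is the full 26×22.5 rectangle (area 585.00 mm²); After the difference (first − rest): starting from the r=8.5 cylinder (221.19 mm²), the 10×5 cube at (-3.5, 5.5) partially overlaps it — only the 22.01 mm² overlap (of its 50.00 mm²) is removed, clipping the outline; the 26×22.5 cube at (-2.5, 15.5) misses the remaining region (no effect) — area = 199.18 mm²; (whole slice rotated 60° about Z — lengths, areas and connectivity unchanged). At z = 23.85: the r=8.5 cylinder contributes a regular 16-gon of circumradius 8.5 (area = (16/2)·8.500²·sin(360°/16) = 221.19 mm²); the cylinder at (12, 12.5) does not reach this height (z outside [0.5, 17]); the cube at (-3.5, 5.5) is absent (z outside [-1, 18.5]); the cube at (-2.5, 15.5) is not intersected at this z (z outside [16.5, 23.5]); After the difference (first − rest): none of the subtracted shapes is present at this height, so the r=8.5 cylinder is unchanged — area = 221.19 mm²; (rotated 60° about Z; rotation is an isometry so areas/perimeters/island counts are preserved). Checking containment: at z = 23.85 the cross-section extends beyond the z = 18.3 cross-section by about 22.01 mm².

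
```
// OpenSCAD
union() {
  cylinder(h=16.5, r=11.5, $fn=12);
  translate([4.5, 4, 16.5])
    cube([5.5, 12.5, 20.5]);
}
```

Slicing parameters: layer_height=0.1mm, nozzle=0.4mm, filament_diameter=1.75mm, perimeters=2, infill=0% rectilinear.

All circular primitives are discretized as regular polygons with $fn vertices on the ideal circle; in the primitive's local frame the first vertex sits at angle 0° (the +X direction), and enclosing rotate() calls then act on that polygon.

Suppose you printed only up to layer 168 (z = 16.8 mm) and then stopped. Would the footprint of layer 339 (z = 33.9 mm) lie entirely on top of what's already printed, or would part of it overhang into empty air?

Compare the two slices. At z = 16.8: the cylinder does not reach this height (z outside [0, 16.5]); the cube at (4.5, 4) (footprint 5.5×12.5) is included at this height (area 68.75 mm²); Combining (union): only the 5.5×12.5 cube at (4.5, 4) is present, so the union is just that shape — area = 68.75 mm². At z = 33.9: the cylinder does not reach this height (z outside [0, 16.5]); the cube at (4.5, 4) (footprint 5.5×12.5) is included at this height (area 68.75 mm²); Combining (union): only the 5.5×12.5 cube at (4.5, 4) is present, so the union is just that shape — area = 68.75 mm². Checking containment: the cross-section at z = 33.9 is a subset of the cross-section at z = 16.8.

entirely on top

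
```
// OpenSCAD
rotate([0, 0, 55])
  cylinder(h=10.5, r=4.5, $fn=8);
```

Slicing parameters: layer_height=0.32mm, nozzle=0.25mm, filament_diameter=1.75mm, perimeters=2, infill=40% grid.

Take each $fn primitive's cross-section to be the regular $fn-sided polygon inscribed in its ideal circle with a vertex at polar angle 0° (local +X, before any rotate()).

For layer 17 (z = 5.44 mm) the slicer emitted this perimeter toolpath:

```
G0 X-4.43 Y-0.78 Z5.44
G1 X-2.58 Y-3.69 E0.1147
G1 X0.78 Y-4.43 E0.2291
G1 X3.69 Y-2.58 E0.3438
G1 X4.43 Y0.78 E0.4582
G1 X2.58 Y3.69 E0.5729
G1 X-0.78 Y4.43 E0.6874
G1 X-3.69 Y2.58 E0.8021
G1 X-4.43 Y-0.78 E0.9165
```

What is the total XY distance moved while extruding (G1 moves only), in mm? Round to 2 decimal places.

27.56 mm

Sum the Euclidean lengths of each G1 segment: total = 27.56 mm.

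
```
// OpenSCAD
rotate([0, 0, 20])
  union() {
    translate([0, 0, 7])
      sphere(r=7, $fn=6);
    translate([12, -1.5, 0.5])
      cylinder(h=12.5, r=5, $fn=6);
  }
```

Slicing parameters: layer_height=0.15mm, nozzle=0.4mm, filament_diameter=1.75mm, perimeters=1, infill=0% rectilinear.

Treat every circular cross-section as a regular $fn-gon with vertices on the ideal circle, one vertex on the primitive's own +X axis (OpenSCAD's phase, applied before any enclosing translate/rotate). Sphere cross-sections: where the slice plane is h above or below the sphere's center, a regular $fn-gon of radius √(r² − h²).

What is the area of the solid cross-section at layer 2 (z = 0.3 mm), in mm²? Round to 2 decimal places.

At z = 0.3 mm: the sphere: section is a regular 6-gon, circumradius = √(r²−h²) = √(7²−6.7²) = 2.027 (area = (6/2)·2.027²·sin(360°/6) = 10.68 mm²); the cylinder at (12, -1.5) is absent (z outside [0.5, 13]); Taking the union: only the r=7 sphere is present, so the union is just that shape — area = 10.68 mm²; (rotated 20° about Z; rotation is an isometry so areas/perimeters/island counts are preserved). Overall, the cross-section is a single solid region. Net area = 10.68 mm².

10.68 mm²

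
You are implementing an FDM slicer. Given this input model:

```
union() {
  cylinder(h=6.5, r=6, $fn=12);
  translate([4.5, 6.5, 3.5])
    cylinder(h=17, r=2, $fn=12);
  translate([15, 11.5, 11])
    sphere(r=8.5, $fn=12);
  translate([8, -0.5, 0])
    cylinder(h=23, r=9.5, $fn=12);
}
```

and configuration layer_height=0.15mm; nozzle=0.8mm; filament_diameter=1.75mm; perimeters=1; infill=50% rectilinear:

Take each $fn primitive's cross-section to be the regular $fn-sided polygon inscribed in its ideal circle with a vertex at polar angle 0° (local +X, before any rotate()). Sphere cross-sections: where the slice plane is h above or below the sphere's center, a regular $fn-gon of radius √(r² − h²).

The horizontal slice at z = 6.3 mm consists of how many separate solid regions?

1

At z = 6.3 mm: the r=6 cylinder gives a regular 12-gon of circumradius 6 (constant along its height); the r=2 cylinder at (4.5, 6.5) gives a regular 12-gon of circumradius 2 (constant along its height); the sphere at (15, 11.5): section is a regular 12-gon, circumradius = √(r²−h²) = √(8.5²−4.7²) = 7.082; the cylinder at (8, -0.5): section is a regular 12-gon, circumradius r=9.5; Taking the union: the regions partially overlap (shared area 85.22 mm²), so overlapping operands fuse into one piece — 1 connected region. The result has 1 disconnected region.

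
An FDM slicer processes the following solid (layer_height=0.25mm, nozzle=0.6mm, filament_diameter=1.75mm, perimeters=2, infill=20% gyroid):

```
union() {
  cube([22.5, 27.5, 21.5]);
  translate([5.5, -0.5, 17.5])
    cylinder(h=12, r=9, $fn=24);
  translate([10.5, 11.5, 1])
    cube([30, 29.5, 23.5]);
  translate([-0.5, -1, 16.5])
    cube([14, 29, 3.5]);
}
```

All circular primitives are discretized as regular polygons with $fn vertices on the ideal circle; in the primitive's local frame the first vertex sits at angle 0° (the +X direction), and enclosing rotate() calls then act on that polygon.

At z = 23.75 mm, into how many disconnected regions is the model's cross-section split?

2

At z = 23.75 mm: the cube is absent (z outside [0, 21.5]); the r=9 cylinder at (5.5, -0.5) gives a regular 24-gon of circumradius 9 (constant along its height); the cube at (10.5, 11.5) is present — its section is the full 30×29.5 rectangle; the cube at (-0.5, -1) is not intersected at this z (z outside [16.5, 20]); Taking the union: the 2 present regions are separate (no shared area or edge), so areas and boundary lengths simply add and each stays a separate island — 2 connected regions. The result has 2 disconnected regions.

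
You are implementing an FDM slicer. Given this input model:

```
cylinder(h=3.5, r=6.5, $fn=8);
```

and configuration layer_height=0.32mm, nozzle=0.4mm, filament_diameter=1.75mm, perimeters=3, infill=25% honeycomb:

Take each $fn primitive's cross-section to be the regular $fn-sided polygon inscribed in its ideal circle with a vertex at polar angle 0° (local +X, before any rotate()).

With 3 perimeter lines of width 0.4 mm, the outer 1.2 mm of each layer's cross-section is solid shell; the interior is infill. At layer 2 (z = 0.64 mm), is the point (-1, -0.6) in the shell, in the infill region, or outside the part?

infill

At z = 0.64 mm: the r=6.5 cylinder contributes a regular 8-gon of circumradius 6.5. Overall, the cross-section is a single solid region. The nearest boundary edge runs (-6.50, 0.00)→(-4.60, -4.60); distance from the point to it = 4.85 mm. The point is inside the cross-section and 4.85 mm from the nearest boundary — more than the 1.2 mm shell width (3 × 0.4), so it's in the infill interior.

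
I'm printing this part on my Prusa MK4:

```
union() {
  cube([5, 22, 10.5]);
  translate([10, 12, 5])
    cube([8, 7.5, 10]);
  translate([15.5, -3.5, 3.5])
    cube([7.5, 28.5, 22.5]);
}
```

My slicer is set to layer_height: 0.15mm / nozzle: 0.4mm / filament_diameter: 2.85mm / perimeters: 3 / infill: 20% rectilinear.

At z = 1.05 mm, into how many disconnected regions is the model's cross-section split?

At z = 1.05 mm: the 5×22 cube contributes its full rectangle; the cube at (10, 12) is absent (z outside [5, 15]); the cube at (15.5, -3.5) does not reach this height (z outside [3.5, 26]); Merging all regions: only the 5×22 cube is present, so the union is just that shape — 1 connected region. The result has 1 disconnected region.

1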